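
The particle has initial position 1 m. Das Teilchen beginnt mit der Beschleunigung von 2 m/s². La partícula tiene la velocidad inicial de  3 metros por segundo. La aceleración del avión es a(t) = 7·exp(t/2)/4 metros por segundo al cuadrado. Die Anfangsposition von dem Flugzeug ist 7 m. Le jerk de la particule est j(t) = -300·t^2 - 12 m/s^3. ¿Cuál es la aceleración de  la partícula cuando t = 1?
Partiendo de la sacudida j(t) = -300·t^2 - 12, tomamos 1 integral. Integrando la sacudida y usando la condición inicial a(0) = 2, obtenemos a(t) = -100·t^3 - 12·t + 2. Usando a(t) = -100·t^3 - 12·t + 2 y sustituyendo t = 1, encontramos a = -110.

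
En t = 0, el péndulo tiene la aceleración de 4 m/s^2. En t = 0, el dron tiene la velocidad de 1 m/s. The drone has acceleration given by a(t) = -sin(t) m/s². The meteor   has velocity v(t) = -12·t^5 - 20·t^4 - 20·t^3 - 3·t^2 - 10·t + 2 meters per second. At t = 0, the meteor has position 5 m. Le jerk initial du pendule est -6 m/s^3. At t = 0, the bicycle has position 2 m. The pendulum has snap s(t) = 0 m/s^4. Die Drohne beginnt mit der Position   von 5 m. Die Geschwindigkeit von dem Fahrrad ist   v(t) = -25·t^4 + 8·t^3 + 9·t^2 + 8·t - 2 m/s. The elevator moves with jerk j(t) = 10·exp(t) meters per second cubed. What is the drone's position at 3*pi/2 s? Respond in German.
Wir müssen unsere Gleichung für die Beschleunigung a(t) = -sin(t) 2-mal integrieren. Das Integral von der Beschleunigung ist die Geschwindigkeit. Mit v(0) = 1 erhalten wir v(t) = cos(t). Die Stammfunktion von der Geschwindigkeit ist die Position. Mit x(0) = 5 erhalten wir x(t) = sin(t) + 5. Aus der Gleichung für die Position x(t) = sin(t) + 5, setzen wir t = 3*pi/2 ein und erhalten x = 4.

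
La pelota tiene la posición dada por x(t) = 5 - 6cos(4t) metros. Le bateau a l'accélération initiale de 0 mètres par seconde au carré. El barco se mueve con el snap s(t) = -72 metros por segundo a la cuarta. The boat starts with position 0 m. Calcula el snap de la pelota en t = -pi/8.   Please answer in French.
Nous devons dériver notre équation de la position x(t) = 5 - 6·cos(4·t) 4 fois. En prenant d/dt de x(t), nous trouvons v(t) = 24·sin(4·t). La dérivée de la vitesse donne l'accélération: a(t) = 96·cos(4·t). La dérivée de l'accélération donne le jerk: j(t) = -384·sin(4·t). La dérivée du jerk donne le snap: s(t) = -1536·cos(4·t). De l'équation du snap s(t) = -1536·cos(4·t), nous substituons t = -pi/8 pour obtenir s = 0.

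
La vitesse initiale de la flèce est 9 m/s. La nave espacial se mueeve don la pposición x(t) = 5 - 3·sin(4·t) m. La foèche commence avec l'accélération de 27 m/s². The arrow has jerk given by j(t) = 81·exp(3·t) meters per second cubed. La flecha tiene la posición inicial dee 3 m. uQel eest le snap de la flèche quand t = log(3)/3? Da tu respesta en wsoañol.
Debemos derivar nuestra ecuación de la sacudida j(t) = 81·exp(3·t) 1 vez. La derivada de la sacudida da el snap: s(t) = 243·exp(3·t). Tenemos el snap s(t) = 243·exp(3·t). Sustituyendo t = log(3)/3: s(log(3)/3) = 729.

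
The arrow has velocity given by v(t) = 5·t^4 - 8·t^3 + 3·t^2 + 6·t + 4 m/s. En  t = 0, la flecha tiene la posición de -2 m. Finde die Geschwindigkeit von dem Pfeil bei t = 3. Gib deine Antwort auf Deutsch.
Wir haben die Geschwindigkeit v(t) = 5·t^4 - 8·t^3 + 3·t^2 + 6·t + 4. Durch Einsetzen von t = 3: v(3) = 238.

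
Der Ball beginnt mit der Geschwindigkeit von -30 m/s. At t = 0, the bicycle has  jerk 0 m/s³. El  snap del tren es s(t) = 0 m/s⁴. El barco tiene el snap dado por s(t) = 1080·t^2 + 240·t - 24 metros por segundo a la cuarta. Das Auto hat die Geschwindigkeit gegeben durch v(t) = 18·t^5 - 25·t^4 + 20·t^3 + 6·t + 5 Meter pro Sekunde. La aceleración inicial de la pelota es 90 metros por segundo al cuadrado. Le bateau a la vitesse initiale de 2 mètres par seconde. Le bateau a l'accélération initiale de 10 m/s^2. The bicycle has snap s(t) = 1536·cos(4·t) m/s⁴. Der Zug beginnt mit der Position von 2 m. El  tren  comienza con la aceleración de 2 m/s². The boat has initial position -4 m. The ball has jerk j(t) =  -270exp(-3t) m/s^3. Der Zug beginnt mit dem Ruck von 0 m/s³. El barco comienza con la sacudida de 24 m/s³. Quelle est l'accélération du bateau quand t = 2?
Pour résoudre ceci, nous devons prendre 2 primitives de notre équation du snap s(t) = 1080·t^2 + 240·t - 24. L'intégrale du snap est le jerk. En utilisant j(0) = 24, nous obtenons j(t) = 360·t^3 + 120·t^2 - 24·t + 24. En intégrant le jerk et en utilisant la condition initiale a(0) = 10, nous obtenons a(t) = 90·t^4 + 40·t^3 - 12·t^2 + 24·t + 10. Nous avons l'accélération a(t) = 90·t^4 + 40·t^3 - 12·t^2 + 24·t + 10. En substituant t = 2: a(2) = 1770.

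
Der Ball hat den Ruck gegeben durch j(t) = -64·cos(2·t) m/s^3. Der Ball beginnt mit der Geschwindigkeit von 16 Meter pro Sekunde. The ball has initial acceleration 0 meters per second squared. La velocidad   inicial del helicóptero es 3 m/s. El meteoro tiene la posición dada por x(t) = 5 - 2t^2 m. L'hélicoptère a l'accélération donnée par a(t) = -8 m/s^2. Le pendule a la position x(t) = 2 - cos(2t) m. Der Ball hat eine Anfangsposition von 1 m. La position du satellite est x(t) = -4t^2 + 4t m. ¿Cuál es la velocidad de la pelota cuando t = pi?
Para resolver esto, necesitamos tomar 2 integrales de nuestra ecuación de la sacudida j(t) = -64·cos(2·t). La integral de la sacudida es la aceleración. Usando a(0) = 0, obtenemos a(t) = -32·sin(2·t). La antiderivada de la aceleración es la velocidad. Usando v(0) = 16, obtenemos v(t) = 16·cos(2·t). Tenemos la velocidad v(t) = 16·cos(2·t). Sustituyendo t = pi: v(pi) = 16.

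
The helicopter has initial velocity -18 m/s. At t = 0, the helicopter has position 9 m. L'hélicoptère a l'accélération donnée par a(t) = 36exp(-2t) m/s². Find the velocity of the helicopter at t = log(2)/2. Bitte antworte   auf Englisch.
Starting from acceleration a(t) = 36·exp(-2·t), we take 1 integral. The integral of acceleration, with v(0) = -18, gives velocity: v(t) = -18·exp(-2·t). Using v(t) = -18·exp(-2·t) and substituting t = log(2)/2, we find v = -9.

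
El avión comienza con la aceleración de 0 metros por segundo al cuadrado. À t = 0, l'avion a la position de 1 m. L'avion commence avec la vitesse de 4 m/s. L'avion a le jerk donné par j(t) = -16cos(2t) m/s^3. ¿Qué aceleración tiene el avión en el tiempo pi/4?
Para resolver esto, necesitamos tomar 1 antiderivada de nuestra ecuación de la sacudida j(t) = -16·cos(2·t). Tomando ∫j(t)dt y aplicando a(0) = 0, encontramos a(t) = -8·sin(2·t). Tenemos la aceleración a(t) = -8·sin(2·t). Sustituyendo t = pi/4: a(pi/4) = -8.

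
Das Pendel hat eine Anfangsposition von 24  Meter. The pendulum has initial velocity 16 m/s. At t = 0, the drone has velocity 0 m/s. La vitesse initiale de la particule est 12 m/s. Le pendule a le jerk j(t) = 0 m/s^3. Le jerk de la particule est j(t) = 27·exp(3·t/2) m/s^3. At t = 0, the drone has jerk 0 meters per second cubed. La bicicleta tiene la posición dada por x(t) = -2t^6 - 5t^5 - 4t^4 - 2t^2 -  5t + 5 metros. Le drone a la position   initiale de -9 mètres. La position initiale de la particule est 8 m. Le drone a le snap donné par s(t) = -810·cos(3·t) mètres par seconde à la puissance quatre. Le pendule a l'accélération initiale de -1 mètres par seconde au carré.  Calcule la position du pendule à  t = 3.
Nous devons intégrer notre équation du jerk j(t) = 0 3 fois. En prenant ∫j(t)dt et en appliquant a(0) = -1, nous trouvons a(t) = -1. L'intégrale de l'accélération est la vitesse. En utilisant v(0) = 16, nous obtenons v(t) = 16 - t. L'intégrale de la vitesse est la position. En utilisant x(0) = 24, nous obtenons x(t) = -t^2/2 + 16·t + 24. De l'équation de la position x(t) = -t^2/2 + 16·t + 24, nous substituons t = 3 pour obtenir x = 135/2.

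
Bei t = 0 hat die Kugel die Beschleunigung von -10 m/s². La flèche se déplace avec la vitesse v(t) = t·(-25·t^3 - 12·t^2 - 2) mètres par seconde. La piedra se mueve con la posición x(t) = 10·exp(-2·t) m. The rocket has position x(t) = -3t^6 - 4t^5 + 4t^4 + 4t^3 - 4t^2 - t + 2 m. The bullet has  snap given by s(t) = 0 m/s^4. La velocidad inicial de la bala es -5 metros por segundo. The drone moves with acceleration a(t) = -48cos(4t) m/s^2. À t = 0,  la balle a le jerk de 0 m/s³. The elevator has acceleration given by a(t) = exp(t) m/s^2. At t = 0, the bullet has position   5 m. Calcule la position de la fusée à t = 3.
De l'équation de la position x(t) = -3·t^6 - 4·t^5 + 4·t^4 + 4·t^3 - 4·t^2 - t + 2, nous substituons t = 3 pour obtenir x = -2764.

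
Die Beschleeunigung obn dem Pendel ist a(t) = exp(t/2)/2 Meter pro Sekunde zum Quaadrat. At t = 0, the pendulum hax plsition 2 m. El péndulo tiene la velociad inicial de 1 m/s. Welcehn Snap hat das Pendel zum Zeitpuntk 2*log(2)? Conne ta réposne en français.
Pour résoudre ceci, nous devons prendre 2 dérivées de notre équation de l'accélération a(t) = exp(t/2)/2. En prenant d/dt de a(t), nous trouvons j(t) = exp(t/2)/4. En dérivant le jerk, nous obtenons le snap: s(t) = exp(t/2)/8. Nous avons le snap s(t) = exp(t/2)/8. En substituant t = 2*log(2): s(2*log(2)) = 1/4.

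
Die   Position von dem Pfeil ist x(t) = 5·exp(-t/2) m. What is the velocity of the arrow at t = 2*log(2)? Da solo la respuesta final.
The velocity at t = 2*log(2) is v = -5/4.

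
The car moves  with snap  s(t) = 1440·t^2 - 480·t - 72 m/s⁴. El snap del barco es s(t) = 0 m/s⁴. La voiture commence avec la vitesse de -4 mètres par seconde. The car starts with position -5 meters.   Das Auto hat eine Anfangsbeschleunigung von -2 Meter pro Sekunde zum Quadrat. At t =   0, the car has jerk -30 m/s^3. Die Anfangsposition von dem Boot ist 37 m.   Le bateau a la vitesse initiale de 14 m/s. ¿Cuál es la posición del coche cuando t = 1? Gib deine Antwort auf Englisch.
Starting from snap s(t) = 1440·t^2 - 480·t - 72, we take 4 antiderivatives. Integrating snap and using the initial condition j(0) = -30, we get j(t) = 480·t^3 - 240·t^2 - 72·t - 30. The antiderivative of jerk is acceleration. Using a(0) = -2, we get a(t) = 120·t^4 - 80·t^3 - 36·t^2 - 30·t - 2. Finding the integral of a(t) and using v(0) = -4: v(t) = 24·t^5 - 20·t^4 - 12·t^3 - 15·t^2 - 2·t - 4. The antiderivative of velocity is position. Using x(0) = -5, we get x(t) = 4·t^6 - 4·t^5 - 3·t^4 - 5·t^3 - t^2 - 4·t - 5. From the given position equation x(t) = 4·t^6 - 4·t^5 - 3·t^4 - 5·t^3 - t^2 - 4·t - 5, we substitute t = 1 to get x = -18.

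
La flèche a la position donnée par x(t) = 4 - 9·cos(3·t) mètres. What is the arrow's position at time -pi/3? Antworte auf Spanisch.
De la ecuación de la posición x(t) = 4 - 9·cos(3·t), sustituimos t = -pi/3 para obtener x = 13.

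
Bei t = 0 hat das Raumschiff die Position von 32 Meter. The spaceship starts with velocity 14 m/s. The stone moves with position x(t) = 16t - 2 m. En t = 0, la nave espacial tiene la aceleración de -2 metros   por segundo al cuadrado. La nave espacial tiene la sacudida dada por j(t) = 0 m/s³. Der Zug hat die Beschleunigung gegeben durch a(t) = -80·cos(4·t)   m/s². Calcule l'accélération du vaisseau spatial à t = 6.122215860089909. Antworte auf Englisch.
We must find the antiderivative of our jerk equation j(t) = 0 1 time. The antiderivative of jerk, with a(0) = -2, gives acceleration: a(t) = -2. Using a(t) = -2 and substituting t = 6.122215860089909, we find a = -2.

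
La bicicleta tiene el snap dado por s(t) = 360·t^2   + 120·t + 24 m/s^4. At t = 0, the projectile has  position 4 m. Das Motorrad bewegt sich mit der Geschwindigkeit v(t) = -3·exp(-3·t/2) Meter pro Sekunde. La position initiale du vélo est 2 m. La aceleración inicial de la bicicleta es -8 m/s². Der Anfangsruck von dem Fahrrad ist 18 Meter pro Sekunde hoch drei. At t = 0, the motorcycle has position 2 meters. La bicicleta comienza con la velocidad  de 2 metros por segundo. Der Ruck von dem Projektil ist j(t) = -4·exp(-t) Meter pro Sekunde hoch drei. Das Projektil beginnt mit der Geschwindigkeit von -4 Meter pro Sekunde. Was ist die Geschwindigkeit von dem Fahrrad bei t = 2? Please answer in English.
To solve this, we need to take 3 antiderivatives of our snap equation s(t) = 360·t^2 + 120·t + 24. The integral of snap is jerk. Using j(0) = 18, we get j(t) = 120·t^3 + 60·t^2 + 24·t + 18. Finding the integral of j(t) and using a(0) = -8: a(t) = 30·t^4 + 20·t^3 + 12·t^2 + 18·t - 8. Taking ∫a(t)dt and applying v(0) = 2, we find v(t) = 6·t^5 + 5·t^4 + 4·t^3 + 9·t^2 - 8·t + 2. From the given velocity equation v(t) = 6·t^5 + 5·t^4 + 4·t^3 + 9·t^2 - 8·t + 2, we substitute t = 2 to get v = 326.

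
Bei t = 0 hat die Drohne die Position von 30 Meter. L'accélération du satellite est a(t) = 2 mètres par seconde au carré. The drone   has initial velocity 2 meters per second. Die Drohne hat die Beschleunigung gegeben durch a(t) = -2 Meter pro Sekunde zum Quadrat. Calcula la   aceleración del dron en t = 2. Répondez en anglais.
We have acceleration a(t) = -2. Substituting t = 2: a(2) = -2.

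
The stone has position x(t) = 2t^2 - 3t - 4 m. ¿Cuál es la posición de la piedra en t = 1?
Tenemos la posición x(t) = 2·t^2 - 3·t - 4. Sustituyendo t = 1: x(1) = -5.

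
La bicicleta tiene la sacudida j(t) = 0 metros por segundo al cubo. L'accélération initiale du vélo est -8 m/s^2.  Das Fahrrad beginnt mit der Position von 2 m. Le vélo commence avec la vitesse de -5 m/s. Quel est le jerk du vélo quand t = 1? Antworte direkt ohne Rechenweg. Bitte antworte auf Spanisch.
j(1) = 0.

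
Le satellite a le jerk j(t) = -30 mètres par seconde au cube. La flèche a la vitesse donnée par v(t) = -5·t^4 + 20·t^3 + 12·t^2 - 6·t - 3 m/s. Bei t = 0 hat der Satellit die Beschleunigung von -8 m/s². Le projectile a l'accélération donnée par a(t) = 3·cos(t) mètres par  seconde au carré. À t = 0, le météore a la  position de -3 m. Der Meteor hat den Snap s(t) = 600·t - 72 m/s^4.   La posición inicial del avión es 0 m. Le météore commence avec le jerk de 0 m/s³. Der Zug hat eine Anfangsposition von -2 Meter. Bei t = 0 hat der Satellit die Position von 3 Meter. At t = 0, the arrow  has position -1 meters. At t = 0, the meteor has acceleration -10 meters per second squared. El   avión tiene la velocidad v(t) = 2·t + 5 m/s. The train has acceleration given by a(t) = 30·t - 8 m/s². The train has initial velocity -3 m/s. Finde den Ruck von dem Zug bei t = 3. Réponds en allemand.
Um dies zu lösen, müssen wir 1 Ableitung unserer Gleichung für die Beschleunigung a(t) = 30·t - 8 nehmen. Die Ableitung von der Beschleunigung ergibt den Ruck: j(t) = 30. Aus der Gleichung für den Ruck j(t) = 30, setzen wir t = 3 ein und erhalten j = 30.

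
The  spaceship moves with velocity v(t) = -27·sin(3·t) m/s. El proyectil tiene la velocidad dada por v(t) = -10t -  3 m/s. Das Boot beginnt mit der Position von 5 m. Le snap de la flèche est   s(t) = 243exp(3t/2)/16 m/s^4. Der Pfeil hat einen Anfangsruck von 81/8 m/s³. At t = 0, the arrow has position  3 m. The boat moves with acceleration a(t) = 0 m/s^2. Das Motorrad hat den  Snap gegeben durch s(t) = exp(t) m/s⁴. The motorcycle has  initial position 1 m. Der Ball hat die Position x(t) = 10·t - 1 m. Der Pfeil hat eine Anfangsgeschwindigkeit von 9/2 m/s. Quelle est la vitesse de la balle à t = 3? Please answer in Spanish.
Debemos derivar nuestra ecuación de la posición x(t) = 10·t - 1 1 vez. Derivando la posición, obtenemos la velocidad: v(t) = 10. Usando v(t) = 10 y sustituyendo t = 3, encontramos v = 10.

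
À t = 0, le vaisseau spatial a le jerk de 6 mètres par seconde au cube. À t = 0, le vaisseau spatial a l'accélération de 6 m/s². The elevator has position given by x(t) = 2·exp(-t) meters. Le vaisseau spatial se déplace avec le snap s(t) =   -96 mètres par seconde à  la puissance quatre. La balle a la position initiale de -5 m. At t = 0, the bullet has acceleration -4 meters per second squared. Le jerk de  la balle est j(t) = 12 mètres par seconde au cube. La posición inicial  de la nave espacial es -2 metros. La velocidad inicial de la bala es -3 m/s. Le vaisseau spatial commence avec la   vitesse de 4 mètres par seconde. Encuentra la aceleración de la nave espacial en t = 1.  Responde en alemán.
Ausgehend von dem Snap s(t) = -96, nehmen wir 2 Integrale. Das Integral von dem Snap ist der Ruck. Mit j(0) = 6 erhalten wir j(t) = 6 - 96·t. Mit ∫j(t)dt und Anwendung von a(0) = 6, finden wir a(t) = -48·t^2 + 6·t + 6. Mit a(t) = -48·t^2 + 6·t + 6 und Einsetzen von t = 1, finden wir a = -36.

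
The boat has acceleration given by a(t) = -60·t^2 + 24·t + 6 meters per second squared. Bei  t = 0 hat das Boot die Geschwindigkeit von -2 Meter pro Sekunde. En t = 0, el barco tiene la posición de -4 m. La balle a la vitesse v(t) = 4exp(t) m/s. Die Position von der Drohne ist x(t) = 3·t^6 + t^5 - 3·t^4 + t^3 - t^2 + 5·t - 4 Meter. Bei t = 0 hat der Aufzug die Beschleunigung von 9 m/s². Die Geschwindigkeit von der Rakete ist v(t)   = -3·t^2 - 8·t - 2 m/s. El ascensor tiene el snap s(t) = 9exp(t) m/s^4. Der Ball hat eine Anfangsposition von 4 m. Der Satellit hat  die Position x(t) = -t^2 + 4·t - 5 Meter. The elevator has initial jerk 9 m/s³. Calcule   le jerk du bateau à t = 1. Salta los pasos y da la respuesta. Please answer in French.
Le jerk à t = 1 est j = -96.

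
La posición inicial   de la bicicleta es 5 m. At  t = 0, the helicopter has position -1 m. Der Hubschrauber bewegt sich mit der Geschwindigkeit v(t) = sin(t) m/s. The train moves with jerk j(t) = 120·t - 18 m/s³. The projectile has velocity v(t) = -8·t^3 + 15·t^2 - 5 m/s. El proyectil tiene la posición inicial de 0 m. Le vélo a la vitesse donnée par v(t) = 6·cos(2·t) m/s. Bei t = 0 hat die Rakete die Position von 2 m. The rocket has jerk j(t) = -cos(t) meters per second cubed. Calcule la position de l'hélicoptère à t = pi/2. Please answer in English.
We must find the antiderivative of our velocity equation v(t) = sin(t) 1 time. Integrating velocity and using the initial condition x(0) = -1, we get x(t) = -cos(t). From the given position equation x(t) = -cos(t), we substitute t = pi/2 to get x = 0.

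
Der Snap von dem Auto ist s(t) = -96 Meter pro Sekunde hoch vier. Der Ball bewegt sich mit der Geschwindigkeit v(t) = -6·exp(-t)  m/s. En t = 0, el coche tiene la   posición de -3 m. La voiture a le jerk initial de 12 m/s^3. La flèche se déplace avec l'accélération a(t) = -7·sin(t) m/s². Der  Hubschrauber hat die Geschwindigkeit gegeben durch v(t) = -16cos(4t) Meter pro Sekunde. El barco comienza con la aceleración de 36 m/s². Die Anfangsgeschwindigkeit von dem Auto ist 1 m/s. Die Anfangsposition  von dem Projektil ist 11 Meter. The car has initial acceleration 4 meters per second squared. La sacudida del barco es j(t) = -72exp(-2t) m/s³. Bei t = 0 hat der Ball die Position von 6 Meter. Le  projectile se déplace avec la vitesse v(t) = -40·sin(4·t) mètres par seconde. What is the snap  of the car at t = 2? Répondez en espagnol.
Tenemos el snap s(t) = -96. Sustituyendo t = 2: s(2) = -96.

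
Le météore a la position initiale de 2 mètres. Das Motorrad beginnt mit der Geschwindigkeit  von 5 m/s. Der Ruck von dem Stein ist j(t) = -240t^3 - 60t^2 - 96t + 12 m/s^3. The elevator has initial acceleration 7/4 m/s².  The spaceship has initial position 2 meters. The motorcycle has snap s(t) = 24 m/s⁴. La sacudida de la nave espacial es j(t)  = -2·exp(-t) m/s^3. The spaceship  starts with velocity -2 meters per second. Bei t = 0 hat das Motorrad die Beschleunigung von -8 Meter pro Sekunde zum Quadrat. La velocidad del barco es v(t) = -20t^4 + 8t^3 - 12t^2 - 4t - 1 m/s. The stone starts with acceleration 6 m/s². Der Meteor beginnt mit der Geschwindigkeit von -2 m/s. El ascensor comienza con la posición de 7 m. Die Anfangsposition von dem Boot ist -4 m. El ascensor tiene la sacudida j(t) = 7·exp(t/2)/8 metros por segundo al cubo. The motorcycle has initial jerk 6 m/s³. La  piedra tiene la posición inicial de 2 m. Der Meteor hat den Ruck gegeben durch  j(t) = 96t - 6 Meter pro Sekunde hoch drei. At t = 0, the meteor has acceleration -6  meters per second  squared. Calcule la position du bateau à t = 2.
En partant de la vitesse v(t) = -20·t^4 + 8·t^3 - 12·t^2 - 4·t - 1, nous prenons 1 intégrale. En intégrant la vitesse et en utilisant la condition initiale x(0) = -4, nous obtenons x(t) = -4·t^5 + 2·t^4 - 4·t^3 - 2·t^2 - t - 4. De l'équation de la position x(t) = -4·t^5 + 2·t^4 - 4·t^3 - 2·t^2 - t - 4, nous substituons t = 2 pour obtenir x = -142.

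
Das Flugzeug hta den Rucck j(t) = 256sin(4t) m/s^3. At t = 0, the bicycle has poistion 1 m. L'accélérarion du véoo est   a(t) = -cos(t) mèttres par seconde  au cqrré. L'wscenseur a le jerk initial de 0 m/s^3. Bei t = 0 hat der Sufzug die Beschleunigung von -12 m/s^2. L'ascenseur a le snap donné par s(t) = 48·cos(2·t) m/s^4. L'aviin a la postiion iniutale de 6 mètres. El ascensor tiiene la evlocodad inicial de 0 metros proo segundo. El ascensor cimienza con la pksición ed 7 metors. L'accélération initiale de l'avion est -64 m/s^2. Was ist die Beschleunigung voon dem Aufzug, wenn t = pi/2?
Ausgehend von dem Snap s(t) = 48·cos(2·t), nehmen wir 2 Stammfunktionen. Das Integral von dem Snap ist der Ruck. Mit j(0) = 0 erhalten wir j(t) = 24·sin(2·t). Die Stammfunktion von dem Ruck, mit a(0) = -12, ergibt die Beschleunigung: a(t) = -12·cos(2·t). Mit a(t) = -12·cos(2·t) und Einsetzen von t = pi/2, finden wir a = 12.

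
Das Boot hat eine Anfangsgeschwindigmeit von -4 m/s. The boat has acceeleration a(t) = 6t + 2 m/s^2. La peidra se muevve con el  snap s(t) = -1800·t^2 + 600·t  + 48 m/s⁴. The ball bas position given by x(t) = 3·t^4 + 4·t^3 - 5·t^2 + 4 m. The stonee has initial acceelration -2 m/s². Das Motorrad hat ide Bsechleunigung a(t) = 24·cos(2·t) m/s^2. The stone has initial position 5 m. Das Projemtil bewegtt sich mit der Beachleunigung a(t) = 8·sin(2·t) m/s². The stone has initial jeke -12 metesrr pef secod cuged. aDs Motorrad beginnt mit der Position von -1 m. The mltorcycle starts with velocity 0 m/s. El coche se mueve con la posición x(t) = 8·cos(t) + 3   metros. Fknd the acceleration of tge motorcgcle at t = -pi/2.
We have acceleration a(t) = 24·cos(2·t). Substituting t = -pi/2: a(-pi/2) = -24.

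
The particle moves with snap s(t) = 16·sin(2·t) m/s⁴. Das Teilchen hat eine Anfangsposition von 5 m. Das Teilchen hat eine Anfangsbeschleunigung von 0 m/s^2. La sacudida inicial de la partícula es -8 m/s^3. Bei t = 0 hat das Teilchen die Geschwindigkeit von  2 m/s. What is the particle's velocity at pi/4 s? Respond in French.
En partant du snap s(t) = 16·sin(2·t), nous prenons 3 intégrales. La primitive du snap est le jerk. En utilisant j(0) = -8, nous obtenons j(t) = -8·cos(2·t). En prenant ∫j(t)dt et en appliquant a(0) = 0, nous trouvons a(t) = -4·sin(2·t). En intégrant l'accélération et en utilisant la condition initiale v(0) = 2, nous obtenons v(t) = 2·cos(2·t). De l'équation de la vitesse v(t) = 2·cos(2·t), nous substituons t = pi/4 pour obtenir v = 0.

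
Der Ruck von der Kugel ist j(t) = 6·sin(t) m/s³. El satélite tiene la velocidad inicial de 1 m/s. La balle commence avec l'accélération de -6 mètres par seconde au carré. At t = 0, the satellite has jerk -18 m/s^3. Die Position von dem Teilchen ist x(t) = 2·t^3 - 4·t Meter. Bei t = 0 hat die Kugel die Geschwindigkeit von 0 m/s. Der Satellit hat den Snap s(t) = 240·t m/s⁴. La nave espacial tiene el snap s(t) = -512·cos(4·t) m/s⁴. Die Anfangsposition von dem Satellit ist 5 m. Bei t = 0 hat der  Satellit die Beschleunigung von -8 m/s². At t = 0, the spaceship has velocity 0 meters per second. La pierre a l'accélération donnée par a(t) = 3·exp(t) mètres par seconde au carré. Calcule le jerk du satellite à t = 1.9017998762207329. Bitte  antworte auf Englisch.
To find the answer, we compute 1 antiderivative of s(t) = 240·t. The antiderivative of snap, with j(0) = -18, gives jerk: j(t) = 120·t^2 - 18. Using j(t) = 120·t^2 - 18 and substituting t = 1.9017998762207329, we find j = 416.021132303183.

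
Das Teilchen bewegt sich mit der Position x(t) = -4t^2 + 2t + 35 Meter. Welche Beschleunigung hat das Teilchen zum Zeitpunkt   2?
Ausgehend von der Position x(t) = -4·t^2 + 2·t + 35, nehmen wir 2 Ableitungen. Mit d/dt von x(t) finden wir v(t) = 2 - 8·t. Mit d/dt von v(t) finden wir a(t) = -8. Wir haben die Beschleunigung a(t) = -8. Durch Einsetzen von t = 2: a(2) = -8.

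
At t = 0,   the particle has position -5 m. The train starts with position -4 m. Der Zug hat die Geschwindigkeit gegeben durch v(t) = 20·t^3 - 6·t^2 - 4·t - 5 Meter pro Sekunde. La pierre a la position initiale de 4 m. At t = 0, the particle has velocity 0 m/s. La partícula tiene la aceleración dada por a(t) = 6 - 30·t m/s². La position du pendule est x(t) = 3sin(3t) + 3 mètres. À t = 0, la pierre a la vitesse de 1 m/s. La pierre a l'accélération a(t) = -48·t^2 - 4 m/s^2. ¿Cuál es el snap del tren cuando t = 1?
Para resolver esto, necesitamos tomar 3 derivadas de nuestra ecuación de la velocidad v(t) = 20·t^3 - 6·t^2 - 4·t - 5. La derivada de la velocidad da la aceleración: a(t) = 60·t^2 - 12·t - 4. Tomando d/dt de a(t), encontramos j(t) = 120·t - 12. La derivada de la sacudida da el snap: s(t) = 120. De la ecuación del snap s(t) = 120, sustituimos t = 1 para obtener s = 120.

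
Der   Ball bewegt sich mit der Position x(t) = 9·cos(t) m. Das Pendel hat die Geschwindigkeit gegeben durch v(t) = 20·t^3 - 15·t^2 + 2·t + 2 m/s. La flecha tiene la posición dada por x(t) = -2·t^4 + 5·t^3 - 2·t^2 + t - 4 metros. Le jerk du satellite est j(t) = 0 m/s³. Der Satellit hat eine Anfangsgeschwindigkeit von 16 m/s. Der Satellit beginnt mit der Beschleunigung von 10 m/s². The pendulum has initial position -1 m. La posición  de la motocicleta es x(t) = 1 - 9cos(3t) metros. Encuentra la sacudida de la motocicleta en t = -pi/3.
Debemos derivar nuestra ecuación de la posición x(t) = 1 - 9·cos(3·t) 3 veces. Tomando d/dt de x(t), encontramos v(t) = 27·sin(3·t). Tomando d/dt de v(t), encontramos a(t) = 81·cos(3·t). Derivando la aceleración, obtenemos la sacudida: j(t) = -243·sin(3·t). De la ecuación de la sacudida j(t) = -243·sin(3·t), sustituimos t = -pi/3 para obtener j = 0.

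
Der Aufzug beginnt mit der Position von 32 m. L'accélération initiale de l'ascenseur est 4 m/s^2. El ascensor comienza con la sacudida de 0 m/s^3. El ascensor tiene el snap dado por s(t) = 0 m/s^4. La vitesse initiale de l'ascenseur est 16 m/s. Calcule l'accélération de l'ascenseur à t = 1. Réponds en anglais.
To find the answer, we compute 2 antiderivatives of s(t) = 0. Finding the integral of s(t) and using j(0) = 0: j(t) = 0. The antiderivative of jerk is acceleration. Using a(0) = 4, we get a(t) = 4. We have acceleration a(t) = 4. Substituting t = 1: a(1) = 4.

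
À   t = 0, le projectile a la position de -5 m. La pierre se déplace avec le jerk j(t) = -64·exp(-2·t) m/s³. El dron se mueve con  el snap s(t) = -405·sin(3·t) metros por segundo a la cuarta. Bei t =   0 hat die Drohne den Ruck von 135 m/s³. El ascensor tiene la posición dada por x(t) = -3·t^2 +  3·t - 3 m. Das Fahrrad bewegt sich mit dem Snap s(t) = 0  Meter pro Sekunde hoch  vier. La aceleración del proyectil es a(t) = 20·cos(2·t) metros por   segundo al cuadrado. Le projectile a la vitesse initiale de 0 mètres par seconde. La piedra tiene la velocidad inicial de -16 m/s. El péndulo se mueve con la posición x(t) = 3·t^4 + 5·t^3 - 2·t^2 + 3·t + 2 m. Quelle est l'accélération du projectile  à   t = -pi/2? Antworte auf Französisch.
En utilisant a(t) = 20·cos(2·t) et en substituant t = -pi/2, nous trouvons a = -20.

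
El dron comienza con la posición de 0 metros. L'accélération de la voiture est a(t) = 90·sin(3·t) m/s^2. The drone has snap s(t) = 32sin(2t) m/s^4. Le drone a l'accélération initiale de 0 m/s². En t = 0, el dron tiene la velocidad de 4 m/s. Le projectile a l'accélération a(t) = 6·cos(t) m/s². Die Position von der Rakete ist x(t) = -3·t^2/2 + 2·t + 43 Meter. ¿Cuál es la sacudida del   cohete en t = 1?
Para resolver esto, necesitamos tomar 3 derivadas de nuestra ecuación de la posición x(t) = -3·t^2/2 + 2·t + 43. La derivada de la posición da la velocidad: v(t) = 2 - 3·t. La derivada de la velocidad da la aceleración: a(t) = -3. Derivando la aceleración, obtenemos la sacudida: j(t) = 0. De la ecuación de la sacudida j(t) = 0, sustituimos t = 1 para obtener j = 0.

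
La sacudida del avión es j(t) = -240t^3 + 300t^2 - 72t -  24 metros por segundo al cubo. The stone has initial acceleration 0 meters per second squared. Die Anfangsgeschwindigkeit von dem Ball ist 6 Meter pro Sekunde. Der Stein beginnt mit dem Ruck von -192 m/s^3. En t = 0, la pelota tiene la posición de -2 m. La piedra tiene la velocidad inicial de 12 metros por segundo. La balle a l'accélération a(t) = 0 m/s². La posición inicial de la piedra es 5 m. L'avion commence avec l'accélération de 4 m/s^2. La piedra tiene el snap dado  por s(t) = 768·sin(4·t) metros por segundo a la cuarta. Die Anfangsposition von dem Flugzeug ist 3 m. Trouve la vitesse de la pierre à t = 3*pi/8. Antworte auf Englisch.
To solve this, we need to take 3 integrals of our snap equation s(t) = 768·sin(4·t). The antiderivative of snap is jerk. Using j(0) = -192, we get j(t) = -192·cos(4·t). The integral of jerk is acceleration. Using a(0) = 0, we get a(t) = -48·sin(4·t). The integral of acceleration is velocity. Using v(0) = 12, we get v(t) = 12·cos(4·t). We have velocity v(t) = 12·cos(4·t). Substituting t = 3*pi/8: v(3*pi/8) = 0.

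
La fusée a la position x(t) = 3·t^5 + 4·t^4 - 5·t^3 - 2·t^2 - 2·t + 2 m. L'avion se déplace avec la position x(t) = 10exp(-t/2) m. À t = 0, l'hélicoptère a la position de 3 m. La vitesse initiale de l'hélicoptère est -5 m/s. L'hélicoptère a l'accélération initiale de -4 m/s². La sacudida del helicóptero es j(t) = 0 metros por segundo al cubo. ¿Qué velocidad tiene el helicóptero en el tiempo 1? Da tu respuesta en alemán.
Wir müssen die Stammfunktion unserer Gleichung für den Ruck j(t) = 0 2-mal finden. Mit ∫j(t)dt und Anwendung von a(0) = -4, finden wir a(t) = -4. Das Integral von der Beschleunigung, mit v(0) = -5, ergibt die Geschwindigkeit: v(t) = -4·t - 5. Mit v(t) = -4·t - 5 und Einsetzen von t = 1, finden wir v = -9.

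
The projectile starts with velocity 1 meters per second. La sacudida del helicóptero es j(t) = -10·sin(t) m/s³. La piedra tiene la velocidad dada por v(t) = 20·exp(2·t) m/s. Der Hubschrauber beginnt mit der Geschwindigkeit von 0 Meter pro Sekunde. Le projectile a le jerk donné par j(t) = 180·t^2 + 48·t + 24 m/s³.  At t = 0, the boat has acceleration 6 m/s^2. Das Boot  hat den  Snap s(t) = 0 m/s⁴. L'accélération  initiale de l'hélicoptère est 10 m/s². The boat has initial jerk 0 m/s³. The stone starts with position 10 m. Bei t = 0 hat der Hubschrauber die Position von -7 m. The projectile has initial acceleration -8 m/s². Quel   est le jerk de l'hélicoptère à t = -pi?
Nous avons le jerk j(t) = -10·sin(t). En substituant t = -pi: j(-pi) = 0.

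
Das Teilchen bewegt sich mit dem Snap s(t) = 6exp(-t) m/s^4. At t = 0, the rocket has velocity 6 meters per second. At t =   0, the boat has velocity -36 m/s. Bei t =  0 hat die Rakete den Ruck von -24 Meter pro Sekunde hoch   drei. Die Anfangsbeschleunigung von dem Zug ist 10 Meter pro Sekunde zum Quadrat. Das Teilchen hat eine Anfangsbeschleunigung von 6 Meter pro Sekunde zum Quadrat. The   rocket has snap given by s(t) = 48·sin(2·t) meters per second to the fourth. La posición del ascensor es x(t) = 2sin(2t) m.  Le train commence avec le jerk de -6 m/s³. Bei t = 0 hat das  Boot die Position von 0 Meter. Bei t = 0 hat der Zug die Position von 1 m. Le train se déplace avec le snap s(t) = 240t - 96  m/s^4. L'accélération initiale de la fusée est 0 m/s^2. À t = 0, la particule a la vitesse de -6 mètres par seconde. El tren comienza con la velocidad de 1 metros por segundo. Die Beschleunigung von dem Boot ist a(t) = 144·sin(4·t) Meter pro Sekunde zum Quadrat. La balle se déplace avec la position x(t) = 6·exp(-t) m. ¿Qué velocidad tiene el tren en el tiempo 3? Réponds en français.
Nous devons trouver l'intégrale de notre équation du snap s(t) = 240·t - 96 3 fois. En intégrant le snap et en utilisant la condition initiale j(0) = -6, nous obtenons j(t) = 120·t^2 - 96·t - 6. En prenant ∫j(t)dt et en appliquant a(0) = 10, nous trouvons a(t) = 40·t^3 - 48·t^2 - 6·t + 10. L'intégrale de l'accélération, avec v(0) = 1, donne la vitesse: v(t) = 10·t^4 - 16·t^3 - 3·t^2 + 10·t + 1. Nous avons la vitesse v(t) = 10·t^4 - 16·t^3 - 3·t^2 + 10·t + 1. En substituant t = 3: v(3) = 382.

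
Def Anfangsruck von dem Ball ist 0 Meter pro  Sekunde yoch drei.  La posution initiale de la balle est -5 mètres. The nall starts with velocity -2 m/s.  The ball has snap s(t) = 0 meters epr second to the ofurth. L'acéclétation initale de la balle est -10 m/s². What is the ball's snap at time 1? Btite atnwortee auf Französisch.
Nous avons le snap s(t) = 0. En substituant t = 1: s(1) = 0.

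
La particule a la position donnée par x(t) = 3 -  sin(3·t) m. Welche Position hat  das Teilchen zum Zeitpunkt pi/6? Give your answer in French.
Nous avons la position x(t) = 3 - sin(3·t). En substituant t = pi/6: x(pi/6) = 2.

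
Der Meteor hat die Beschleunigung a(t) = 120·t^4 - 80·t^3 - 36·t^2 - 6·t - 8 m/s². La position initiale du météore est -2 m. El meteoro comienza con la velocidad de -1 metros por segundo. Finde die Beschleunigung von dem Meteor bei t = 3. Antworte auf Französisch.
Nous avons l'accélération a(t) = 120·t^4 - 80·t^3 - 36·t^2 - 6·t - 8. En substituant t = 3: a(3) = 7210.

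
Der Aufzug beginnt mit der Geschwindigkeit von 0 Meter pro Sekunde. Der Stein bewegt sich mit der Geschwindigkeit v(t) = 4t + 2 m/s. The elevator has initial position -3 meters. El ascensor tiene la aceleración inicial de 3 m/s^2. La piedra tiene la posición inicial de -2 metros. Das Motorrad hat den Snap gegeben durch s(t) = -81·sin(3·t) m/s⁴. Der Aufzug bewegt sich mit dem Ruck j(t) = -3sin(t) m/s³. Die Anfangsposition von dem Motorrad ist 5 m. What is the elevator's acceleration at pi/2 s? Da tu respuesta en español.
Para resolver esto, necesitamos tomar 1 antiderivada de nuestra ecuación de la sacudida j(t) = -3·sin(t). La integral de la sacudida es la aceleración. Usando a(0) = 3, obtenemos a(t) = 3·cos(t). Usando a(t) = 3·cos(t) y sustituyendo t = pi/2, encontramos a = 0.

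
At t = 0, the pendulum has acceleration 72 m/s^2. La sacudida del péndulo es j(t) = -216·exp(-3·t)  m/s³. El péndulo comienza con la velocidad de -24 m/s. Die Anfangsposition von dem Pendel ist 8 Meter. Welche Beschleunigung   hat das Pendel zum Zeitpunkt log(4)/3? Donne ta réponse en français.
Nous devons trouver la primitive de notre équation du jerk j(t) = -216·exp(-3·t) 1 fois. En prenant ∫j(t)dt et en appliquant a(0) = 72, nous trouvons a(t) = 72·exp(-3·t). De l'équation de l'accélération a(t) = 72·exp(-3·t), nous substituons t = log(4)/3 pour obtenir a = 18.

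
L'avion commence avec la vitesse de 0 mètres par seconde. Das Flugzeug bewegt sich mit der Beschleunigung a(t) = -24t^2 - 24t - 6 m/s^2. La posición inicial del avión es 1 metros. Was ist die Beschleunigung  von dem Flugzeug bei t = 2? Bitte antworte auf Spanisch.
De la ecuación de la aceleración a(t) = -24·t^2 - 24·t - 6, sustituimos t = 2 para obtener a = -150.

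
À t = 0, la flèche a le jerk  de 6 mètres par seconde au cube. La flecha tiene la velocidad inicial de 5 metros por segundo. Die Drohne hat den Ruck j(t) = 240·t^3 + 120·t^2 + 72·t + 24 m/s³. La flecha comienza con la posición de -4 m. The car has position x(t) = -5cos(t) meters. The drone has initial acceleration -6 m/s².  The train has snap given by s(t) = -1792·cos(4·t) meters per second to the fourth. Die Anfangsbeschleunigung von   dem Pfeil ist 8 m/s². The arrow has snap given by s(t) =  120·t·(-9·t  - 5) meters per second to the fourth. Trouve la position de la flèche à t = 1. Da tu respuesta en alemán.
Ausgehend von dem Snap s(t) = 120·t·(-9·t - 5), nehmen wir 4 Integrale. Durch Integration von dem Snap und Verwendung der Anfangsbedingung j(0) = 6, erhalten wir j(t) = -360·t^3 - 300·t^2 + 6. Das Integral von dem Ruck, mit a(0) = 8, ergibt die Beschleunigung: a(t) = -90·t^4 - 100·t^3 + 6·t + 8. Mit ∫a(t)dt und Anwendung von v(0) = 5, finden wir v(t) = -18·t^5 - 25·t^4 + 3·t^2 + 8·t + 5. Mit ∫v(t)dt und Anwendung von x(0) = -4, finden wir x(t) = -3·t^6 - 5·t^5 + t^3 + 4·t^2 + 5·t - 4. Wir haben die Position x(t) = -3·t^6 - 5·t^5 + t^3 + 4·t^2 + 5·t - 4. Durch Einsetzen von t = 1: x(1) = -2.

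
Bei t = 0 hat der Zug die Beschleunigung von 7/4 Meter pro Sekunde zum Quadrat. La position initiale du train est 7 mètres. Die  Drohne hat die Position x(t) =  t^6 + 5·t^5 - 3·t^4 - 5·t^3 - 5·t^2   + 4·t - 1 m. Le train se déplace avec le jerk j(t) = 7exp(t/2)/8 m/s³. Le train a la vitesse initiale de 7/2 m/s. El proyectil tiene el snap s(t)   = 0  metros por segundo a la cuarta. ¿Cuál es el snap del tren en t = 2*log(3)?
Partiendo de la sacudida j(t) = 7·exp(t/2)/8, tomamos 1 derivada. La derivada de la sacudida da el snap: s(t) = 7·exp(t/2)/16. Usando s(t) = 7·exp(t/2)/16 y sustituyendo t = 2*log(3), encontramos s = 21/16.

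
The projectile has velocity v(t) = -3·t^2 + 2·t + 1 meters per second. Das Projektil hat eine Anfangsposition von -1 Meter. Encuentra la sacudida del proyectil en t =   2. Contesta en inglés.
We must differentiate our velocity equation v(t) = -3·t^2 + 2·t + 1 2 times. Differentiating velocity, we get acceleration: a(t) = 2 - 6·t. Taking d/dt of a(t), we find j(t) = -6. We have jerk j(t) = -6. Substituting t = 2: j(2) = -6.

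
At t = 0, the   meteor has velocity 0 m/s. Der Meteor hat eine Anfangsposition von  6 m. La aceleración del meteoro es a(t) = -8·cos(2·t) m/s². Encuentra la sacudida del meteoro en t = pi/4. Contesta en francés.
Nous devons dériver notre équation de l'accélération a(t) = -8·cos(2·t) 1 fois. La dérivée de l'accélération donne le jerk: j(t) = 16·sin(2·t). Nous avons le jerk j(t) = 16·sin(2·t). En substituant t = pi/4: j(pi/4) = 16.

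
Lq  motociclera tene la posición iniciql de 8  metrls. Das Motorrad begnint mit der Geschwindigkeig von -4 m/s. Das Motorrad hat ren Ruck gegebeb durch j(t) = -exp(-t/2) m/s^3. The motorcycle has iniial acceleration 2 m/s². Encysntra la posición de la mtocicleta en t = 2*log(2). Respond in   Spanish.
Debemos encontrar la antiderivada de nuestra ecuación de la sacudida j(t) = -exp(-t/2) 3 veces. Tomando ∫j(t)dt y aplicando a(0) = 2, encontramos a(t) = 2·exp(-t/2). La integral de la aceleración es la velocidad. Usando v(0) = -4, obtenemos v(t) = -4·exp(-t/2). La integral de la velocidad, con x(0) = 8, da la posición: x(t) = 8·exp(-t/2). Usando x(t) = 8·exp(-t/2) y sustituyendo t = 2*log(2), encontramos x = 4.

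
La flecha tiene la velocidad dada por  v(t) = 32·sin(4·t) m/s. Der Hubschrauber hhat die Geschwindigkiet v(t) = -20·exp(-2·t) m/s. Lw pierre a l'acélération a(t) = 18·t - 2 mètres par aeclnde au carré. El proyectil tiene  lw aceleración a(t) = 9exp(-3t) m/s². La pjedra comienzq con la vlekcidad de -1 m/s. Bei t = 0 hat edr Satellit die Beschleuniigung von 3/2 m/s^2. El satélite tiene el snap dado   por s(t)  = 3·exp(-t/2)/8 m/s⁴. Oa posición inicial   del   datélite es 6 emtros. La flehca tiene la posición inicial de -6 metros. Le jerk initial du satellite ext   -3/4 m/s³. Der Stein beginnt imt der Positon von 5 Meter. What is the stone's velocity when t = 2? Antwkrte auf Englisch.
To find the answer, we compute 1 integral of a(t) = 18·t - 2. Taking ∫a(t)dt and applying v(0) = -1, we find v(t) = 9·t^2 - 2·t - 1. We have velocity v(t) = 9·t^2 - 2·t - 1. Substituting t = 2: v(2) = 31.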